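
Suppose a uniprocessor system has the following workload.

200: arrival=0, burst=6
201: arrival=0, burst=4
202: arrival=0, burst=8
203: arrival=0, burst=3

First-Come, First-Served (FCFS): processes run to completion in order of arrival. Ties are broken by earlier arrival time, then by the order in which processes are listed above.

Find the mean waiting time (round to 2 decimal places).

8.50

Schedule: | 200 0-6 | 201 6-10 | 202 10-18 | 203 18-21 |
Completion: 200=6  201=10  202=18  203=21
Waiting times: 200=0, 201=6, 202=10, 203=18
Average waiting = (0+6+10+18) / 4 = 34/4 = 8.50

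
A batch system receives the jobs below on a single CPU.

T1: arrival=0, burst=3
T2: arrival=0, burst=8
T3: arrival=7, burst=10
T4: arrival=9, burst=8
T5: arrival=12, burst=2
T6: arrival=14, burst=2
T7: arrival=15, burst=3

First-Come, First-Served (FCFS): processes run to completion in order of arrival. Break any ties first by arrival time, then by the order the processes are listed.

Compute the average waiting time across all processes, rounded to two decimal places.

10.14

Gantt: | T1 0-3 | T2 3-11 | T3 11-21 | T4 21-29 | T5 29-31 | T6 31-33 | T7 33-36 |
Completion: T1=3  T2=11  T3=21  T4=29  T5=31  T6=33  T7=36
Waiting times: T1=0, T2=3, T3=4, T4=12, T5=17, T6=17, T7=18
Average waiting = (0+3+4+12+17+17+18) / 7 = 71/7 = 10.14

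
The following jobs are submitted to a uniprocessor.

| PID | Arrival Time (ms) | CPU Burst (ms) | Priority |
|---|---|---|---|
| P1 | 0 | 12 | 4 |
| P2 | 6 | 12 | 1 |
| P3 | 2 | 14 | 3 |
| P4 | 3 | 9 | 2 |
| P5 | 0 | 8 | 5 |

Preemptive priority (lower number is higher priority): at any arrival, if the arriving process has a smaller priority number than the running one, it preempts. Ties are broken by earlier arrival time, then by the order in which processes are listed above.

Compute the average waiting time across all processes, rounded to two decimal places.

Schedule: | P1 0-2 | P3 2-3 | P4 3-6 | P2 6-18 | P4 18-24 | P3 24-37 | P1 37-47 | P5 47-55 |
Completion: P1=47  P2=18  P3=37  P4=24  P5=55
Turnaround (C−A): P1=47  P2=12  P3=35  P4=21  P5=55
Waiting times: P1=35, P2=0, P3=21, P4=12, P5=47
Average waiting = (35+0+21+12+47) / 5 = 115/5 = 23.00

23.00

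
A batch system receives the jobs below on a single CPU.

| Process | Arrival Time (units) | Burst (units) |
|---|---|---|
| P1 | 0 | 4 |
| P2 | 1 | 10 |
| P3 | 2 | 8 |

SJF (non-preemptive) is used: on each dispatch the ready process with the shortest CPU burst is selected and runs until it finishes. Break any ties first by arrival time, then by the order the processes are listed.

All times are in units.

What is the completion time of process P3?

12

Timeline: | P1 0-4 | P3 4-12 | P2 12-22 |
Completion: P1=4  P2=22  P3=12
Turnaround (C−A): P1=4  P2=21  P3=10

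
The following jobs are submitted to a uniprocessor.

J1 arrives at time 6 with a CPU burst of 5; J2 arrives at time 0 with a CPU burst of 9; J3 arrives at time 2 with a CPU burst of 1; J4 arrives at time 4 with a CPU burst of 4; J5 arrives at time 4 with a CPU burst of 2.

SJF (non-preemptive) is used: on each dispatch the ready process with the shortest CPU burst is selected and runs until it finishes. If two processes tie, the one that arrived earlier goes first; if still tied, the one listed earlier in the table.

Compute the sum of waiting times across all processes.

31

Schedule: | J2 0-9 | J3 9-10 | J5 10-12 | J4 12-16 | J1 16-21 |
Completion: J1=21  J2=9  J3=10  J4=16  J5=12
Turnaround (C−A): J1=15  J2=9  J3=8  J4=12  J5=8
Waiting = turnaround − burst: J1=10, J2=0, J3=7, J4=8, J5=6
Total waiting = 10 + 0 + 7 + 8 + 6 = 31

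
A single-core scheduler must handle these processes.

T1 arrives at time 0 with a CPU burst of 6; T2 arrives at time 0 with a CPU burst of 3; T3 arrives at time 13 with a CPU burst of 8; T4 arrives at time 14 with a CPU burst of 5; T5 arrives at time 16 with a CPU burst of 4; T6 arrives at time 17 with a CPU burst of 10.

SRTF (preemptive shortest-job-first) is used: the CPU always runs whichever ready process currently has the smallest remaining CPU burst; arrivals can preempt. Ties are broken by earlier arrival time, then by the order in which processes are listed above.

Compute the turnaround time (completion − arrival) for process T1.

Gantt: | T2 0-3 | T1 3-9 | idle 9-13 | T3 13-14 | T4 14-19 | T5 19-23 | T3 23-30 | T6 30-40 |
Completion: T1=9  T2=3  T3=30  T4=19  T5=23  T6=40
Turnaround(T1) = completion − arrival = 9 − 0 = 9

9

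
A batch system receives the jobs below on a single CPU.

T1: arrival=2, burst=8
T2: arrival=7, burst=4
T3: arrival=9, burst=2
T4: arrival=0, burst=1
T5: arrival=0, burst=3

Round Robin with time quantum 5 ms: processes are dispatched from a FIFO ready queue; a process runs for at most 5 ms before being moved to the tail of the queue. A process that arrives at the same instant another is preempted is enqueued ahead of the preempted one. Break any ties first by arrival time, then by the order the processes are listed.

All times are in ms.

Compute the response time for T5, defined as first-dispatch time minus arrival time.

Gantt: | T4 0-1 | T5 1-4 | T1 4-9 | T2 9-13 | T3 13-15 | T1 15-18 |
Completion: T1=18  T2=13  T3=15  T4=1  T5=4
Turnaround (C−A): T1=16  T2=6  T3=6  T4=1  T5=4
Response(T5) = first start − arrival = 1 − 0 = 1

1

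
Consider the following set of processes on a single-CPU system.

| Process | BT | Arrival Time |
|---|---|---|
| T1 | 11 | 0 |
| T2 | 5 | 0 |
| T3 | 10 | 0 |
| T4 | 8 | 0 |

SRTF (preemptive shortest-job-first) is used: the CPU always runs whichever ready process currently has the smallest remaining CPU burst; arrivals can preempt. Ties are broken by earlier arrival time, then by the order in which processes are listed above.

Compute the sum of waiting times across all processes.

Gantt: | T2 0-5 | T4 5-13 | T3 13-23 | T1 23-34 |
Completion: T1=34  T2=5  T3=23  T4=13
Waiting = turnaround − burst: T1=23, T2=0, T3=13, T4=5
Total waiting = 23 + 0 + 13 + 5 = 41

41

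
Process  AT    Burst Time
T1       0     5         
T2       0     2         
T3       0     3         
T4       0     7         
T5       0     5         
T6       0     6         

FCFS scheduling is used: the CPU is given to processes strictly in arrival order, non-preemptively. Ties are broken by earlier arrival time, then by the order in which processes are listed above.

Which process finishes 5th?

T5

Schedule: | T1 0-5 | T2 5-7 | T3 7-10 | T4 10-17 | T5 17-22 | T6 22-28 |
Completion: T1=5  T2=7  T3=10  T4=17  T5=22  T6=28
Finish order: T1 → T2 → T3 → T4 → T5 → T6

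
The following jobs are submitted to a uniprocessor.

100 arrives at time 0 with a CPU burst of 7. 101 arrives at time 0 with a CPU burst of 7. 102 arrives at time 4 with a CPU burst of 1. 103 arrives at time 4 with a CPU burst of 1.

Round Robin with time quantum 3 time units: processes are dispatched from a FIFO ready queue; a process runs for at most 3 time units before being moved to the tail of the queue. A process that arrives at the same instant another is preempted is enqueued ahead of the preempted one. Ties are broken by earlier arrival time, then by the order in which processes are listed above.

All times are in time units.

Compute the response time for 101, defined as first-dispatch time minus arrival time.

Schedule: | 100 0-3 | 101 3-6 | 100 6-9 | 102 9-10 | 103 10-11 | 101 11-14 | 100 14-15 | 101 15-16 |
Completion: 100=15  101=16  102=10  103=11
Response(101) = first start − arrival = 3 − 0 = 3

3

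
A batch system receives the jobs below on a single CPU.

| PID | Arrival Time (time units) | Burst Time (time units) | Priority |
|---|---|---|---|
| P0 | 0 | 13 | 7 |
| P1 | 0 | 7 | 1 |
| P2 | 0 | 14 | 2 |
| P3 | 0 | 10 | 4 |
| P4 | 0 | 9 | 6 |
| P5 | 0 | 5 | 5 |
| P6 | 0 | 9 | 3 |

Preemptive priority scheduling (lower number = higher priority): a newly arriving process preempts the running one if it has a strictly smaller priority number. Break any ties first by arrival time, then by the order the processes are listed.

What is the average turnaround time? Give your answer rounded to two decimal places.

Schedule: | P1 0-7 | P2 7-21 | P6 21-30 | P3 30-40 | P5 40-45 | P4 45-54 | P0 54-67 |
Completion: P0=67  P1=7  P2=21  P3=40  P4=54  P5=45  P6=30
Turnaround (C−A): P0=67  P1=7  P2=21  P3=40  P4=54  P5=45  P6=30
Turnaround times: P0=67, P1=7, P2=21, P3=40, P4=54, P5=45, P6=30
Average turnaround = (67+7+21+40+54+45+30) / 7 = 264/7 = 37.71

37.71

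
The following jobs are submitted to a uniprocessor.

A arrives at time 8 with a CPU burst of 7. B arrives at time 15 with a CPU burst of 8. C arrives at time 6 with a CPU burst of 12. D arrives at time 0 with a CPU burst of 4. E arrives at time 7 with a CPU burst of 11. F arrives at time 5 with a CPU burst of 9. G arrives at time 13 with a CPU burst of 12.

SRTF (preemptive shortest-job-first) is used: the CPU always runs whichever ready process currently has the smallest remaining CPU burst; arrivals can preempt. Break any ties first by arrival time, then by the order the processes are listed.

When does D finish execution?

4

Timeline: | D 0-4 | idle 4-5 | F 5-14 | A 14-21 | B 21-29 | E 29-40 | C 40-52 | G 52-64 |
Completion: A=21  B=29  C=52  D=4  E=40  F=14  G=64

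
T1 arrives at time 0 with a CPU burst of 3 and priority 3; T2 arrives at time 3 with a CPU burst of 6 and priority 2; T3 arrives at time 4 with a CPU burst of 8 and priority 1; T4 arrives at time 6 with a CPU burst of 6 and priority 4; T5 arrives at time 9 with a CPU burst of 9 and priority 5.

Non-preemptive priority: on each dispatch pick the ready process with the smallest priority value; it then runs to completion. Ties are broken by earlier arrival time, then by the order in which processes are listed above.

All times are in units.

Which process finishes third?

Timeline: | T1 0-3 | T2 3-9 | T3 9-17 | T4 17-23 | T5 23-32 |
Completion: T1=3  T2=9  T3=17  T4=23  T5=32
Finish order: T1 → T2 → T3 → T4 → T5

T3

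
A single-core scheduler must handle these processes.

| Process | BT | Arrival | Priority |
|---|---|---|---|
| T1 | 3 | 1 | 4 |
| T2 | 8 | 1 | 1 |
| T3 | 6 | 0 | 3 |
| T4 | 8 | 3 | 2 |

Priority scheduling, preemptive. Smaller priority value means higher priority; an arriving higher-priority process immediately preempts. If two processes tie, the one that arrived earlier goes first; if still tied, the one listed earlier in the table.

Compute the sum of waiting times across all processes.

Gantt: | T3 0-1 | T2 1-9 | T4 9-17 | T3 17-22 | T1 22-25 |
Completion: T1=25  T2=9  T3=22  T4=17
Turnaround (C−A): T1=24  T2=8  T3=22  T4=14
Waiting = turnaround − burst: T1=21, T2=0, T3=16, T4=6
Total waiting = 21 + 0 + 16 + 6 = 43

43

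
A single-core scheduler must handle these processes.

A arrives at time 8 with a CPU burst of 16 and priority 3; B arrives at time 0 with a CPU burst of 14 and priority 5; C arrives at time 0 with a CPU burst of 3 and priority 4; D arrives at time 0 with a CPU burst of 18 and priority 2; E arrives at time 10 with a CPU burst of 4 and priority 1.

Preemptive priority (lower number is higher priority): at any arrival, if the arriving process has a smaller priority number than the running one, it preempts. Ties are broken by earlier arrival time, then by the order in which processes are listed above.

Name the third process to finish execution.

Schedule: | D 0-10 | E 10-14 | D 14-22 | A 22-38 | C 38-41 | B 41-55 |
Completion: A=38  B=55  C=41  D=22  E=14
Finish order: E → D → A → C → B

A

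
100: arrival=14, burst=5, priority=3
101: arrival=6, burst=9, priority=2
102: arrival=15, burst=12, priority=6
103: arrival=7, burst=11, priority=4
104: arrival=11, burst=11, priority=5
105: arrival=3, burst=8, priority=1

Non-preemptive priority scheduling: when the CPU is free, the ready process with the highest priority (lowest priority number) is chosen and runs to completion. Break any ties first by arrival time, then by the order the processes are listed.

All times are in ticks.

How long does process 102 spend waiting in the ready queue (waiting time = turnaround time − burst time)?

32

Gantt: | idle 0-3 | 105 3-11 | 101 11-20 | 100 20-25 | 103 25-36 | 104 36-47 | 102 47-59 |
Completion: 100=25  101=20  102=59  103=36  104=47  105=11
Waiting(102) = turnaround − burst = 44 − 12 = 32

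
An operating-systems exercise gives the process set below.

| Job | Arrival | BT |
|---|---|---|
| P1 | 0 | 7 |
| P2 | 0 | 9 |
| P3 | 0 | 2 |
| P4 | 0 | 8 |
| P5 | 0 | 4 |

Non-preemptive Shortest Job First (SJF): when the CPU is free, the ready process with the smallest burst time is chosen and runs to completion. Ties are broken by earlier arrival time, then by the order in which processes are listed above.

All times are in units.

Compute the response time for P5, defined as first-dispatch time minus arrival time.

Timeline: | P3 0-2 | P5 2-6 | P1 6-13 | P4 13-21 | P2 21-30 |
Completion: P1=13  P2=30  P3=2  P4=21  P5=6
Turnaround (C−A): P1=13  P2=30  P3=2  P4=21  P5=6
Response(P5) = first start − arrival = 2 − 0 = 2

2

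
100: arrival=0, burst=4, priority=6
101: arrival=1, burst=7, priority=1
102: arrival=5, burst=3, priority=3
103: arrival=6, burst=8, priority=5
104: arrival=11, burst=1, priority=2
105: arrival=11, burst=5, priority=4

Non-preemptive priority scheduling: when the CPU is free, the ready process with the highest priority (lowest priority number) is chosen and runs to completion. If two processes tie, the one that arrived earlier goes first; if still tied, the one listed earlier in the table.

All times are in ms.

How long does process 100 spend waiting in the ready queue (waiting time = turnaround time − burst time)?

0

Schedule: | 100 0-4 | 101 4-11 | 104 11-12 | 102 12-15 | 105 15-20 | 103 20-28 |
Completion: 100=4  101=11  102=15  103=28  104=12  105=20
Turnaround (C−A): 100=4  101=10  102=10  103=22  104=1  105=9
Waiting(100) = turnaround − burst = 4 − 4 = 0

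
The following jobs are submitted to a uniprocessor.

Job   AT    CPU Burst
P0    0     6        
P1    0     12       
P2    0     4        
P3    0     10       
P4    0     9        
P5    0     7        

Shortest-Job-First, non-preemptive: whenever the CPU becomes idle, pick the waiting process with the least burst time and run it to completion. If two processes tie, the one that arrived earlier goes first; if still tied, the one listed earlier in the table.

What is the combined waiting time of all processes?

93

Schedule: | P2 0-4 | P0 4-10 | P5 10-17 | P4 17-26 | P3 26-36 | P1 36-48 |
Completion: P0=10  P1=48  P2=4  P3=36  P4=26  P5=17
Turnaround (C−A): P0=10  P1=48  P2=4  P3=36  P4=26  P5=17
Waiting = turnaround − burst: P0=4, P1=36, P2=0, P3=26, P4=17, P5=10
Total waiting = 4 + 36 + 0 + 26 + 17 + 10 = 93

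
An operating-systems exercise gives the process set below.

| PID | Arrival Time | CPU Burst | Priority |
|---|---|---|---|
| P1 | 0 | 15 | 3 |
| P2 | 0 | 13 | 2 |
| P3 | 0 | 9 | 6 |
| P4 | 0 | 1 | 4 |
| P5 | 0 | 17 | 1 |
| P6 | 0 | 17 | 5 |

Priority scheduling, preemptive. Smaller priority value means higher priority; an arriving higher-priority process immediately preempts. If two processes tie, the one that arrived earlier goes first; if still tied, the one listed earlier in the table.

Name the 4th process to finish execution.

P4

Schedule: | P5 0-17 | P2 17-30 | P1 30-45 | P4 45-46 | P6 46-63 | P3 63-72 |
Completion: P1=45  P2=30  P3=72  P4=46  P5=17  P6=63
Turnaround (C−A): P1=45  P2=30  P3=72  P4=46  P5=17  P6=63
Finish order: P5 → P2 → P1 → P4 → P6 → P3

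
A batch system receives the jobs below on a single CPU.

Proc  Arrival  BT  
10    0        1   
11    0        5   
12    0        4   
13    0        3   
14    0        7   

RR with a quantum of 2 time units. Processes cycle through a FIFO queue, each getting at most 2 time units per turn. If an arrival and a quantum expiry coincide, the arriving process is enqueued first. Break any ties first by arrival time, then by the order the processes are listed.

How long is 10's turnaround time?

Timeline: | 10 0-1 | 11 1-3 | 12 3-5 | 13 5-7 | 14 7-9 | 11 9-11 | 12 11-13 | 13 13-14 | 14 14-16 | 11 16-17 | 14 17-20 |
Completion: 10=1  11=17  12=13  13=14  14=20
Turnaround(10) = completion − arrival = 1 − 0 = 1

1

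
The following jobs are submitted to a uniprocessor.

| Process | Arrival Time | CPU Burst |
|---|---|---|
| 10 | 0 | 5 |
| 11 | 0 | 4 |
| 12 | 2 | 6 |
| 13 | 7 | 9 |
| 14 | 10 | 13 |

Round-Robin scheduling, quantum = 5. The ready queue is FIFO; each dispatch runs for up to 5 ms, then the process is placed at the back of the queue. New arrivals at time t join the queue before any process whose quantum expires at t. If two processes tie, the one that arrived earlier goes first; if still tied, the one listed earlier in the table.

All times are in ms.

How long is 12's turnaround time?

Gantt: | 10 0-5 | 11 5-9 | 12 9-14 | 13 14-19 | 14 19-24 | 12 24-25 | 13 25-29 | 14 29-37 |
Completion: 10=5  11=9  12=25  13=29  14=37
Turnaround (C−A): 10=5  11=9  12=23  13=22  14=27
Turnaround(12) = completion − arrival = 25 − 2 = 23

23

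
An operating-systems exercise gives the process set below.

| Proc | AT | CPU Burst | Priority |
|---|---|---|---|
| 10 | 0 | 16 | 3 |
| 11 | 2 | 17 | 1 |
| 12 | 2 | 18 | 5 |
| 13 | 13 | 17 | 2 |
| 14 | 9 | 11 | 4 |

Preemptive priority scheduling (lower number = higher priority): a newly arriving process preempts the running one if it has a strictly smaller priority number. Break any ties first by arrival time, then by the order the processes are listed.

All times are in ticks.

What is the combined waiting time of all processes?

140

Gantt: | 10 0-2 | 11 2-19 | 13 19-36 | 10 36-50 | 14 50-61 | 12 61-79 |
Completion: 10=50  11=19  12=79  13=36  14=61
Waiting = turnaround − burst: 10=34, 11=0, 12=59, 13=6, 14=41
Total waiting = 34 + 0 + 59 + 6 + 41 = 140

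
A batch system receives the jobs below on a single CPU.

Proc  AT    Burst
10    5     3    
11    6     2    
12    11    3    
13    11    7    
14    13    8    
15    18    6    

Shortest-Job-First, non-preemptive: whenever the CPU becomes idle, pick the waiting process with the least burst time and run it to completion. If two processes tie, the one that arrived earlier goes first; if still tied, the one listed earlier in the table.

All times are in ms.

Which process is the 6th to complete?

Schedule: | idle 0-5 | 10 5-8 | 11 8-10 | idle 10-11 | 12 11-14 | 13 14-21 | 15 21-27 | 14 27-35 |
Completion: 10=8  11=10  12=14  13=21  14=35  15=27
Finish order: 10 → 11 → 12 → 13 → 15 → 14

14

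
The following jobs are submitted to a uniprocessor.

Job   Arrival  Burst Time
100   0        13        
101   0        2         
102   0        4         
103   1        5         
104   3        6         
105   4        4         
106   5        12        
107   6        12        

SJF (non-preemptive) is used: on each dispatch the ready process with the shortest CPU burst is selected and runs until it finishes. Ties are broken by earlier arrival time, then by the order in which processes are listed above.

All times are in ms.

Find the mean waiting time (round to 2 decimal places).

Schedule: | 101 0-2 | 102 2-6 | 105 6-10 | 103 10-15 | 104 15-21 | 106 21-33 | 107 33-45 | 100 45-58 |
Completion: 100=58  101=2  102=6  103=15  104=21  105=10  106=33  107=45
Turnaround (C−A): 100=58  101=2  102=6  103=14  104=18  105=6  106=28  107=39
Waiting times: 100=45, 101=0, 102=2, 103=9, 104=12, 105=2, 106=16, 107=27
Average waiting = (45+0+2+9+12+2+16+27) / 8 = 113/8 = 14.13

14.13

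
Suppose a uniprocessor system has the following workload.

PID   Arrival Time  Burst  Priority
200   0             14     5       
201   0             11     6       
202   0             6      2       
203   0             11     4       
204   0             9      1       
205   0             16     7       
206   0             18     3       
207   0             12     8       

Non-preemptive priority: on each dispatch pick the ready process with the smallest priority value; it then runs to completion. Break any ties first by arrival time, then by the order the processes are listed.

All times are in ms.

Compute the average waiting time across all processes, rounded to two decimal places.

Timeline: | 204 0-9 | 202 9-15 | 206 15-33 | 203 33-44 | 200 44-58 | 201 58-69 | 205 69-85 | 207 85-97 |
Completion: 200=58  201=69  202=15  203=44  204=9  205=85  206=33  207=97
Turnaround (C−A): 200=58  201=69  202=15  203=44  204=9  205=85  206=33  207=97
Waiting times: 200=44, 201=58, 202=9, 203=33, 204=0, 205=69, 206=15, 207=85
Average waiting = (44+58+9+33+0+69+15+85) / 8 = 313/8 = 39.13

39.13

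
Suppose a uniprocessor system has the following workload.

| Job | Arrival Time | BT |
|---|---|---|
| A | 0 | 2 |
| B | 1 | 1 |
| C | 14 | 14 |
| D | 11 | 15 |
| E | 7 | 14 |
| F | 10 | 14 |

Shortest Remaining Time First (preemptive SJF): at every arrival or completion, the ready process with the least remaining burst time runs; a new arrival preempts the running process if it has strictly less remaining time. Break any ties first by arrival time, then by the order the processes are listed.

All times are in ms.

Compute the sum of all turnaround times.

Schedule: | A 0-2 | B 2-3 | idle 3-7 | E 7-21 | F 21-35 | C 35-49 | D 49-64 |
Completion: A=2  B=3  C=49  D=64  E=21  F=35
Turnaround (C−A): A=2  B=2  C=35  D=53  E=14  F=25
Turnaround = completion − arrival: A=2, B=2, C=35, D=53, E=14, F=25
Total turnaround = 2 + 2 + 35 + 53 + 14 + 25 = 131

131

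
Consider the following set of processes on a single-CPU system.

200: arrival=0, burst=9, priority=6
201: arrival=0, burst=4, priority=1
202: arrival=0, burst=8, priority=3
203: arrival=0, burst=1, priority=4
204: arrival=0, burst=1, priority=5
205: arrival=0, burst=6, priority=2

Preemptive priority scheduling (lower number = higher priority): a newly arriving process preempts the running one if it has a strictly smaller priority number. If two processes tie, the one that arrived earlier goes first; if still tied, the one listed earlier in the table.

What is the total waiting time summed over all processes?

71

Schedule: | 201 0-4 | 205 4-10 | 202 10-18 | 203 18-19 | 204 19-20 | 200 20-29 |
Completion: 200=29  201=4  202=18  203=19  204=20  205=10
Waiting = turnaround − burst: 200=20, 201=0, 202=10, 203=18, 204=19, 205=4
Total waiting = 20 + 0 + 10 + 18 + 19 + 4 = 71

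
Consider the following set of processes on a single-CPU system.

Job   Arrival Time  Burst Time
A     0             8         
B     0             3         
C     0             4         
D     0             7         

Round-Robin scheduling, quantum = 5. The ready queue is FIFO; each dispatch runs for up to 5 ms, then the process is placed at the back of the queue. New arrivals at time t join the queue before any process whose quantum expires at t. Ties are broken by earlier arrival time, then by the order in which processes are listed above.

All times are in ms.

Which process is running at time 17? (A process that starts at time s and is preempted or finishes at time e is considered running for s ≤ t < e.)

Gantt: | A 0-5 | B 5-8 | C 8-12 | D 12-17 | A 17-20 | D 20-22 |
Completion: A=20  B=8  C=12  D=22
Turnaround (C−A): A=20  B=8  C=12  D=22

A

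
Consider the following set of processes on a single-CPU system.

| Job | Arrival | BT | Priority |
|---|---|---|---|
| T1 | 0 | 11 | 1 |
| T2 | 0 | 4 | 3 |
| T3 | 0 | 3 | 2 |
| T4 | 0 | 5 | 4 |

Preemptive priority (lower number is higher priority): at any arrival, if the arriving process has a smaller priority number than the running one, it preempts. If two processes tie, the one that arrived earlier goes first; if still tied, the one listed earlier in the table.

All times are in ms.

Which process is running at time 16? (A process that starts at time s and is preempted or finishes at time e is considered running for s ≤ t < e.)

T2

Schedule: | T1 0-11 | T3 11-14 | T2 14-18 | T4 18-23 |
Completion: T1=11  T2=18  T3=14  T4=23
Turnaround (C−A): T1=11  T2=18  T3=14  T4=23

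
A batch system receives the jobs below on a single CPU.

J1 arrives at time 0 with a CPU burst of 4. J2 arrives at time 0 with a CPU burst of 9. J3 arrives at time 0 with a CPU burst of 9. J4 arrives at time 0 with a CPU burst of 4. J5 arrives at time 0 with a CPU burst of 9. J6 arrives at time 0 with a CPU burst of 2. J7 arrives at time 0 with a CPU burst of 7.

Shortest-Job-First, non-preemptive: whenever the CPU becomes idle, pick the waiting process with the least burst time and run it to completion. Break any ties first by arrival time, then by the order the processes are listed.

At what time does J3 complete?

Gantt: | J6 0-2 | J1 2-6 | J4 6-10 | J7 10-17 | J2 17-26 | J3 26-35 | J5 35-44 |
Completion: J1=6  J2=26  J3=35  J4=10  J5=44  J6=2  J7=17

35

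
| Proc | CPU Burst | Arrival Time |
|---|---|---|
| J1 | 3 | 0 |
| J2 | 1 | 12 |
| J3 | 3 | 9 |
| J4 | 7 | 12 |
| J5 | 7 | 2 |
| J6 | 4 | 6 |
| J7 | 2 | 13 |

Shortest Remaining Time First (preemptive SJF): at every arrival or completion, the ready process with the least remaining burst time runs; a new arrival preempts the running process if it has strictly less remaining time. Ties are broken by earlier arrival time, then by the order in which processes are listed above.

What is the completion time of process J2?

14

Timeline: | J1 0-3 | J5 3-10 | J3 10-13 | J2 13-14 | J7 14-16 | J6 16-20 | J4 20-27 |
Completion: J1=3  J2=14  J3=13  J4=27  J5=10  J6=20  J7=16
Turnaround (C−A): J1=3  J2=2  J3=4  J4=15  J5=8  J6=14  J7=3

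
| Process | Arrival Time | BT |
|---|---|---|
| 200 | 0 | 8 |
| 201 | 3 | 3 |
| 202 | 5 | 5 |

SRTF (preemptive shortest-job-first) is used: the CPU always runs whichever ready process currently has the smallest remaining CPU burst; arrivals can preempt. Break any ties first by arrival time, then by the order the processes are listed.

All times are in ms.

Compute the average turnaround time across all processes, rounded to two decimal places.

Schedule: | 200 0-3 | 201 3-6 | 200 6-11 | 202 11-16 |
Completion: 200=11  201=6  202=16
Turnaround (C−A): 200=11  201=3  202=11
Turnaround times: 200=11, 201=3, 202=11
Average turnaround = (11+3+11) / 3 = 25/3 = 8.33

8.33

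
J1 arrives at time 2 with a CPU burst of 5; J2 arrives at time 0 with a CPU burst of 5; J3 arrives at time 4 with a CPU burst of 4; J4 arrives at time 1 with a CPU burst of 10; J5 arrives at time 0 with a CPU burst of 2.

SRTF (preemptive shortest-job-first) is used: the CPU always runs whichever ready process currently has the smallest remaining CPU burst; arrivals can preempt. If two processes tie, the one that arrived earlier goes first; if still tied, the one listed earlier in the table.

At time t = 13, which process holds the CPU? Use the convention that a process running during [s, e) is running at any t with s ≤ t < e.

Timeline: | J5 0-2 | J2 2-7 | J3 7-11 | J1 11-16 | J4 16-26 |
Completion: J1=16  J2=7  J3=11  J4=26  J5=2
Turnaround (C−A): J1=14  J2=7  J3=7  J4=25  J5=2

J1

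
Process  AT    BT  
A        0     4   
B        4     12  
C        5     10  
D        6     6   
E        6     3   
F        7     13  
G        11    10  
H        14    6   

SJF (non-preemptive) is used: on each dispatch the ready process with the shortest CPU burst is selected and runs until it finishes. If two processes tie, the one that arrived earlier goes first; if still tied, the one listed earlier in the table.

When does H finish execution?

Gantt: | A 0-4 | B 4-16 | E 16-19 | D 19-25 | H 25-31 | C 31-41 | G 41-51 | F 51-64 |
Completion: A=4  B=16  C=41  D=25  E=19  F=64  G=51  H=31

31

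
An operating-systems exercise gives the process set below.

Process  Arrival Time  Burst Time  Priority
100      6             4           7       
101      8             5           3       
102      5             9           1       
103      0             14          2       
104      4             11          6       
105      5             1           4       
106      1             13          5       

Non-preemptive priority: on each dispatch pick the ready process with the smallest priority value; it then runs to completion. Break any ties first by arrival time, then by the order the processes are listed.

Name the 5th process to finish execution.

106

Schedule: | 103 0-14 | 102 14-23 | 101 23-28 | 105 28-29 | 106 29-42 | 104 42-53 | 100 53-57 |
Completion: 100=57  101=28  102=23  103=14  104=53  105=29  106=42
Finish order: 103 → 102 → 101 → 105 → 106 → 104 → 100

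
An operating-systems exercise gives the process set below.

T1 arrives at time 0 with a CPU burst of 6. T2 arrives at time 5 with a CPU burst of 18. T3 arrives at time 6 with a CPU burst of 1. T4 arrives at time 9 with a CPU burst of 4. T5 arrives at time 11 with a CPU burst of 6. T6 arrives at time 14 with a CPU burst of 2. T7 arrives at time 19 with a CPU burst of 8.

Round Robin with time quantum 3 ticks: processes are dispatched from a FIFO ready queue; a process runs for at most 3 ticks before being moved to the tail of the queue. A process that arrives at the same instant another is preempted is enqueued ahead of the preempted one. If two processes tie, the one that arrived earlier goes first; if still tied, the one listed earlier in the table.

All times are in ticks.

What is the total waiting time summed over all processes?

67

Timeline: | T1 0-6 | T2 6-9 | T3 9-10 | T4 10-13 | T2 13-16 | T5 16-19 | T4 19-20 | T6 20-22 | T2 22-25 | T7 25-28 | T5 28-31 | T2 31-34 | T7 34-37 | T2 37-40 | T7 40-42 | T2 42-45 |
Completion: T1=6  T2=45  T3=10  T4=20  T5=31  T6=22  T7=42
Waiting = turnaround − burst: T1=0, T2=22, T3=3, T4=7, T5=14, T6=6, T7=15
Total waiting = 0 + 22 + 3 + 7 + 14 + 6 + 15 = 67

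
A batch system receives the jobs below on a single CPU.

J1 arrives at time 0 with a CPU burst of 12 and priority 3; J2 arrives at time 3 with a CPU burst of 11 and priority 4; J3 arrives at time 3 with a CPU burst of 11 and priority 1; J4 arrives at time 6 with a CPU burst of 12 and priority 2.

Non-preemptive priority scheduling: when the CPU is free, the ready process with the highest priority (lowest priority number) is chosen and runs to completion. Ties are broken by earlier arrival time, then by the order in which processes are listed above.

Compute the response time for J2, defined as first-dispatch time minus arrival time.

Schedule: | J1 0-12 | J3 12-23 | J4 23-35 | J2 35-46 |
Completion: J1=12  J2=46  J3=23  J4=35
Turnaround (C−A): J1=12  J2=43  J3=20  J4=29
Response(J2) = first start − arrival = 35 − 3 = 32

32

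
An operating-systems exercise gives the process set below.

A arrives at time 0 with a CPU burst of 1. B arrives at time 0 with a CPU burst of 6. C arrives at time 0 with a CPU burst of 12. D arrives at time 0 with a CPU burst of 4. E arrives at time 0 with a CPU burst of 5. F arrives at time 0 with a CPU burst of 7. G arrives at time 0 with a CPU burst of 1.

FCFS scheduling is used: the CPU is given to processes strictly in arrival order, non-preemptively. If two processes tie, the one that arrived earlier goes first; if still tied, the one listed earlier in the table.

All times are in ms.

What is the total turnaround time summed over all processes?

Gantt: | A 0-1 | B 1-7 | C 7-19 | D 19-23 | E 23-28 | F 28-35 | G 35-36 |
Completion: A=1  B=7  C=19  D=23  E=28  F=35  G=36
Turnaround (C−A): A=1  B=7  C=19  D=23  E=28  F=35  G=36
Turnaround = completion − arrival: A=1, B=7, C=19, D=23, E=28, F=35, G=36
Total turnaround = 1 + 7 + 19 + 23 + 28 + 35 + 36 = 149

149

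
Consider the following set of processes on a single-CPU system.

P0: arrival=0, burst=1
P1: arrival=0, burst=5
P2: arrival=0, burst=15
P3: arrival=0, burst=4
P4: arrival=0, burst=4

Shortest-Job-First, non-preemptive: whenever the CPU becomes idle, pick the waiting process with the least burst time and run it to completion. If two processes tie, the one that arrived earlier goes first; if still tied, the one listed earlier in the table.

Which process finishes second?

P3

Gantt: | P0 0-1 | P3 1-5 | P4 5-9 | P1 9-14 | P2 14-29 |
Completion: P0=1  P1=14  P2=29  P3=5  P4=9
Finish order: P0 → P3 → P4 → P1 → P2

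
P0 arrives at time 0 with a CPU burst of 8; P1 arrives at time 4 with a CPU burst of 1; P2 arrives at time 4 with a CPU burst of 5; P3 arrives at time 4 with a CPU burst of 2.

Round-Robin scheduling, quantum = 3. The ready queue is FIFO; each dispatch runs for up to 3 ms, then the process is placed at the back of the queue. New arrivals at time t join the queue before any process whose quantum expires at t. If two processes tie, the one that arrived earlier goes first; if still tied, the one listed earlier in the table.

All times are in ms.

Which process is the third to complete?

Gantt: | P0 0-6 | P1 6-7 | P2 7-10 | P3 10-12 | P0 12-14 | P2 14-16 |
Completion: P0=14  P1=7  P2=16  P3=12
Turnaround (C−A): P0=14  P1=3  P2=12  P3=8
Finish order: P1 → P3 → P0 → P2

P0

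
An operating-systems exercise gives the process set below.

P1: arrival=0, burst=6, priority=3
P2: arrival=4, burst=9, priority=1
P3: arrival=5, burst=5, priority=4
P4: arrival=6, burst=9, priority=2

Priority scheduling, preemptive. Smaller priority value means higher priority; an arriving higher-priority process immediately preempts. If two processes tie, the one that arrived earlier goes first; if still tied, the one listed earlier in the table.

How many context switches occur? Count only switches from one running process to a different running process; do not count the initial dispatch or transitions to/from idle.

4

Timeline: | P1 0-4 | P2 4-13 | P4 13-22 | P1 22-24 | P3 24-29 |
Completion: P1=24  P2=13  P3=29  P4=22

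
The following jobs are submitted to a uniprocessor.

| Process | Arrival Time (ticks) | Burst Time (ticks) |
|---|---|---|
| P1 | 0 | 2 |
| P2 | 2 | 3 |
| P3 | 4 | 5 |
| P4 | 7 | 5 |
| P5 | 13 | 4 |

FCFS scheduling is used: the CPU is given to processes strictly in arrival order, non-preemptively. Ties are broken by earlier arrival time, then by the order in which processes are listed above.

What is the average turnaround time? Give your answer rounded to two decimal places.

Gantt: | P1 0-2 | P2 2-5 | P3 5-10 | P4 10-15 | P5 15-19 |
Completion: P1=2  P2=5  P3=10  P4=15  P5=19
Turnaround times: P1=2, P2=3, P3=6, P4=8, P5=6
Average turnaround = (2+3+6+8+6) / 5 = 25/5 = 5.00

5.00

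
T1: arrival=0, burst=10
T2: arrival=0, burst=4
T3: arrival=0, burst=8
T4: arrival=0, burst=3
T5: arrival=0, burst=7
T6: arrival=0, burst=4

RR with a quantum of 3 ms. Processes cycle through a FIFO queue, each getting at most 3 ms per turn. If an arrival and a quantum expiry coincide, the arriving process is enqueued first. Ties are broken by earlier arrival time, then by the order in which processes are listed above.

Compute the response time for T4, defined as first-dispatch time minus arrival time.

Gantt: | T1 0-3 | T2 3-6 | T3 6-9 | T4 9-12 | T5 12-15 | T6 15-18 | T1 18-21 | T2 21-22 | T3 22-25 | T5 25-28 | T6 28-29 | T1 29-32 | T3 32-34 | T5 34-35 | T1 35-36 |
Completion: T1=36  T2=22  T3=34  T4=12  T5=35  T6=29
Turnaround (C−A): T1=36  T2=22  T3=34  T4=12  T5=35  T6=29
Response(T4) = first start − arrival = 9 − 0 = 9

9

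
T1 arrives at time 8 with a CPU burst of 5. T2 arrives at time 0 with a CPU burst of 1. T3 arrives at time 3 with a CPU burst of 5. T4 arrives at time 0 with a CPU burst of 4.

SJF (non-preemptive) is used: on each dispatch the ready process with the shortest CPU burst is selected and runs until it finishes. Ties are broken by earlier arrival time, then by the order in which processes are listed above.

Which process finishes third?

T3

Timeline: | T2 0-1 | T4 1-5 | T3 5-10 | T1 10-15 |
Completion: T1=15  T2=1  T3=10  T4=5
Turnaround (C−A): T1=7  T2=1  T3=7  T4=5
Finish order: T2 → T4 → T3 → T1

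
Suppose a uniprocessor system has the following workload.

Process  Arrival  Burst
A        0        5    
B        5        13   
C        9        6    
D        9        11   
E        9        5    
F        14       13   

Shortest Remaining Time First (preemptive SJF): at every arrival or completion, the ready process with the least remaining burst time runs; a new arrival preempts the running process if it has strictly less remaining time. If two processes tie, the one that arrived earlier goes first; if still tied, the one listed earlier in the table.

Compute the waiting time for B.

Timeline: | A 0-5 | B 5-9 | E 9-14 | C 14-20 | B 20-29 | D 29-40 | F 40-53 |
Completion: A=5  B=29  C=20  D=40  E=14  F=53
Turnaround (C−A): A=5  B=24  C=11  D=31  E=5  F=39
Waiting(B) = turnaround − burst = 24 − 13 = 11

11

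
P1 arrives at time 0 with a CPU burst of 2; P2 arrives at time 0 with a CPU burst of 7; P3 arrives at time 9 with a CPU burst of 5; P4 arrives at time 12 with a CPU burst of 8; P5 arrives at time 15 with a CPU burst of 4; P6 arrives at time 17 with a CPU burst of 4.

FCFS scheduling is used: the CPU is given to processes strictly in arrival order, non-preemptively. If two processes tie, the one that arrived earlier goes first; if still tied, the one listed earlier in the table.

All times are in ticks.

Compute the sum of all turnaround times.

Timeline: | P1 0-2 | P2 2-9 | P3 9-14 | P4 14-22 | P5 22-26 | P6 26-30 |
Completion: P1=2  P2=9  P3=14  P4=22  P5=26  P6=30
Turnaround (C−A): P1=2  P2=9  P3=5  P4=10  P5=11  P6=13
Turnaround = completion − arrival: P1=2, P2=9, P3=5, P4=10, P5=11, P6=13
Total turnaround = 2 + 9 + 5 + 10 + 11 + 13 = 50

50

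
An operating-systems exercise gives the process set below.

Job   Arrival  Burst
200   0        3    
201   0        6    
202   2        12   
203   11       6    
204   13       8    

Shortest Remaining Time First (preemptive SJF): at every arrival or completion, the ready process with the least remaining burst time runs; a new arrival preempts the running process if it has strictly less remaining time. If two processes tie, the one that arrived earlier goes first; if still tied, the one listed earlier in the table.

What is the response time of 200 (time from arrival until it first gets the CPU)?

0

Gantt: | 200 0-3 | 201 3-9 | 202 9-11 | 203 11-17 | 204 17-25 | 202 25-35 |
Completion: 200=3  201=9  202=35  203=17  204=25
Turnaround (C−A): 200=3  201=9  202=33  203=6  204=12
Response(200) = first start − arrival = 0 − 0 = 0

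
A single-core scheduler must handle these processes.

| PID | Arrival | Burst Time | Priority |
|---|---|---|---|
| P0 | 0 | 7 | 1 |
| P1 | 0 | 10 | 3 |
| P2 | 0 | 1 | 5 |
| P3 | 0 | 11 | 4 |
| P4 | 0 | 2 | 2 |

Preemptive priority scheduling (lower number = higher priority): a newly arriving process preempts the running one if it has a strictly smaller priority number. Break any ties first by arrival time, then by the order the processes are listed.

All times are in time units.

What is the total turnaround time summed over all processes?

96

Gantt: | P0 0-7 | P4 7-9 | P1 9-19 | P3 19-30 | P2 30-31 |
Completion: P0=7  P1=19  P2=31  P3=30  P4=9
Turnaround = completion − arrival: P0=7, P1=19, P2=31, P3=30, P4=9
Total turnaround = 7 + 19 + 31 + 30 + 9 = 96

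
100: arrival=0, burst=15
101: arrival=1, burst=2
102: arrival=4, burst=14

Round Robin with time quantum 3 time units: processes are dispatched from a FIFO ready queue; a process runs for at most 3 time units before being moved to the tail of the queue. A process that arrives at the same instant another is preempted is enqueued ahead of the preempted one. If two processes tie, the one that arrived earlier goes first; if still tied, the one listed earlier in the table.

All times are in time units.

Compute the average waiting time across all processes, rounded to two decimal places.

8.67

Gantt: | 100 0-3 | 101 3-5 | 100 5-8 | 102 8-11 | 100 11-14 | 102 14-17 | 100 17-20 | 102 20-23 | 100 23-26 | 102 26-31 |
Completion: 100=26  101=5  102=31
Waiting times: 100=11, 101=2, 102=13
Average waiting = (11+2+13) / 3 = 26/3 = 8.67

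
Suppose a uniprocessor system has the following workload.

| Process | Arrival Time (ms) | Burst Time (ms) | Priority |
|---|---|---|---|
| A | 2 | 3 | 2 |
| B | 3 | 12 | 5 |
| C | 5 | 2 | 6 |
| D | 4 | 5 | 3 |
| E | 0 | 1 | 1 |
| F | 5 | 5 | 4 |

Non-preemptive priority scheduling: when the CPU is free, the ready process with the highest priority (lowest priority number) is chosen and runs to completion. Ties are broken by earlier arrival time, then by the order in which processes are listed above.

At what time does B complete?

Gantt: | E 0-1 | idle 1-2 | A 2-5 | D 5-10 | F 10-15 | B 15-27 | C 27-29 |
Completion: A=5  B=27  C=29  D=10  E=1  F=15

27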